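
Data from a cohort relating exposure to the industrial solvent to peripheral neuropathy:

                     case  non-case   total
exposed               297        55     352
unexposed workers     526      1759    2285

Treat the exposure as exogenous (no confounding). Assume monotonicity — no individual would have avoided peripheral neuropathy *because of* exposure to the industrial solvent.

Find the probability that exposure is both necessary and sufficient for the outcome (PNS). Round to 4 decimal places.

p₁ = P(outcome | exposed) = 297/352 = 0.84375
p₀ = P(outcome | unexposed) = 526/2285 = 0.2302
Under exogeneity and monotonicity, PNS = p₁ − p₀.
PNS = 0.84375 − 0.2302 = 0.61355

PNS ≈ 0.6136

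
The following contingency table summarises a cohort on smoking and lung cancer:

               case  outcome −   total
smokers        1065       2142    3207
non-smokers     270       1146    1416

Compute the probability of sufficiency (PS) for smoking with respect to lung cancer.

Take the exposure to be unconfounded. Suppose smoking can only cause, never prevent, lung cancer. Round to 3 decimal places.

PS ≈ 0.175

p₁ = P(outcome | exposed) = 1065/3207 = 0.33209
p₀ = P(outcome | unexposed) = 270/1416 = 0.19068
Under exogeneity and monotonicity, PS = (p₁ − p₀)/(1 − p₀).
PS = (0.33209 − 0.19068) / 0.80932 ≈ 0.1747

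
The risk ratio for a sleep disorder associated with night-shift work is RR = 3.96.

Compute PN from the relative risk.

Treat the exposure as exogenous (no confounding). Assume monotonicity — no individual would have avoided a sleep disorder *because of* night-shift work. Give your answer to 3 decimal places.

Under exogeneity and monotonicity, PN = (RR − 1) / RR = 1 − 1/RR.
PN = (3.96 − 1) / 3.96 = 2.96 / 3.96 ≈ 0.7475

PN ≈ 0.747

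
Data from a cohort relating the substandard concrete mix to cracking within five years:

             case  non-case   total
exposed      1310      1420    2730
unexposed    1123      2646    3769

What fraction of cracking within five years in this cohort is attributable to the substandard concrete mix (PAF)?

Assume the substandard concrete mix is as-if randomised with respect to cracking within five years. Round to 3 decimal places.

p₁ = P(outcome | exposed) = 1310/2730 = 0.47985
p₀ = P(outcome | unexposed) = 1123/3769 = 0.29796
Exposure prevalence π = 2730/6499 = 0.42006; overall risk P(Y=1) = 0.37437.
Under exogeneity, PAF = [P(Y=1) − p₀]/P(Y=1).
PAF = (0.37437 − 0.29796) / 0.37437 ≈ 0.2041

PAF ≈ 0.204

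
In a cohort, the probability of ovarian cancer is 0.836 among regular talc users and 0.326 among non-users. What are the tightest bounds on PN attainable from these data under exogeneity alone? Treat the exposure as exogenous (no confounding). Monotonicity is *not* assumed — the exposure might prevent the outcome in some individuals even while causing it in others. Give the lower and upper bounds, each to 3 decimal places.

0.610 ≤ PN ≤ 0.806

Let p₁ = 0.836, p₀ = 0.326.
Under exogeneity alone the bounds on PN are max{0,(p₁−p₀)/p₁} ≤ PN ≤ min{1,(1−p₀)/p₁}.
  lower = (p₁ − p₀)/p₁ = 0.51 / 0.836 ≈ 0.6100
  upper = min{1, (1 − p₀)/p₁} = 0.674 / 0.836 ≈ 0.8062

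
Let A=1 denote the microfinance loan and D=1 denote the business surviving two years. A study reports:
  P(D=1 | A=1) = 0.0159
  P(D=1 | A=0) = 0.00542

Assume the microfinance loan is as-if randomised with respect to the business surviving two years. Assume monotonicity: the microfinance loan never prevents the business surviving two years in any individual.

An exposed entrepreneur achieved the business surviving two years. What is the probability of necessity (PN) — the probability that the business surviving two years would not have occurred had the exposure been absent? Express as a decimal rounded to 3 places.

PN ≈ 0.659

Let p₁ = 0.0159, p₀ = 0.00542.
Under exogeneity and monotonicity, PN = (p₁ − p₀) / p₁.
PN = (0.0159 − 0.00542) / 0.0159 = 0.01048 / 0.0159 ≈ 0.6591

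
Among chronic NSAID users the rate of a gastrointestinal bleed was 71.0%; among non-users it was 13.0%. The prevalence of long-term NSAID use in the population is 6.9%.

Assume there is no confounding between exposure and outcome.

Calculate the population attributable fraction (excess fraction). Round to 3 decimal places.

PAF ≈ 0.235

p₁ = 0.71, p₀ = 0.13.
Overall risk P(Y=1) = π·p₁ + (1−π)·p₀ = 0.069×0.71 + 0.931×0.13 = 0.17002.
Under exogeneity, PAF = [P(Y=1) − p₀] / P(Y=1).
PAF = (0.17002 − 0.13) / 0.17002 ≈ 0.2354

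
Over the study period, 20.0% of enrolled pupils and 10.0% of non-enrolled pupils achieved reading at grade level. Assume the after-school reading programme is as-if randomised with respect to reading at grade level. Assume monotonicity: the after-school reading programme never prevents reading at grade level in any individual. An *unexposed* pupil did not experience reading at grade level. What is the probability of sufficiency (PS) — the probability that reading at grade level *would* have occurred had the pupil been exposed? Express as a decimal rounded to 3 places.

p₁ = 0.2, p₀ = 0.1.
Under exogeneity and monotonicity, PS = (p₁ − p₀) / (1 − p₀).
PS = (0.2 − 0.1) / (1 − 0.1) = 0.1 / 0.9 ≈ 0.1111

PS ≈ 0.111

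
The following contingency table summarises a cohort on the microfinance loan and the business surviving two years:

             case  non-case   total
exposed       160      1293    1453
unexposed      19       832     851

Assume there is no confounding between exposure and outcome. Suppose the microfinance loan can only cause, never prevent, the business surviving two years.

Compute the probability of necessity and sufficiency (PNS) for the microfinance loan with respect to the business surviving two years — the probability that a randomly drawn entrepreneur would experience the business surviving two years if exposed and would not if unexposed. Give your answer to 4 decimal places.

p₁ = P(outcome | exposed) = 160/1453 = 0.11012
p₀ = P(outcome | unexposed) = 19/851 = 0.022327
Under exogeneity and monotonicity, PNS = p₁ − p₀.
PNS = 0.11012 − 0.022327 = 0.08779

PNS ≈ 0.0878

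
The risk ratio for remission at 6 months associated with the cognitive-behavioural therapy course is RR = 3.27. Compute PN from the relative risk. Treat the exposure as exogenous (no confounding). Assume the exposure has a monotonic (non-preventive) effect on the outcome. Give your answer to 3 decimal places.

Under exogeneity and monotonicity, PN = (RR − 1) / RR = 1 − 1/RR.
PN = (3.27 − 1) / 3.27 = 2.27 / 3.27 ≈ 0.6942

PN ≈ 0.694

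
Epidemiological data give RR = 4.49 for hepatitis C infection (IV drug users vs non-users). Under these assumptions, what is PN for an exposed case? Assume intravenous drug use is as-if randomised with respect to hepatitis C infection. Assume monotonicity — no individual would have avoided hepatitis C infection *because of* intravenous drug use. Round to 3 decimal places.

PN ≈ 0.777

Under exogeneity and monotonicity, PN = (RR − 1) / RR = 1 − 1/RR.
PN = (4.49 − 1) / 4.49 = 3.49 / 4.49 ≈ 0.7773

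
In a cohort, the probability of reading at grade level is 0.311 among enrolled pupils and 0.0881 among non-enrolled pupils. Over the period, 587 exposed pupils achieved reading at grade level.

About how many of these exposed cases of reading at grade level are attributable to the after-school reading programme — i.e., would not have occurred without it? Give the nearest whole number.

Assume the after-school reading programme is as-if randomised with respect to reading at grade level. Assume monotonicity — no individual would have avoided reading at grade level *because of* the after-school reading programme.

Let p₁ = 0.311, p₀ = 0.0881.
PN = (p₁ − p₀)/p₁ = (0.311 − 0.0881) / 0.311 ≈ 0.71672.
Attributable cases ≈ PN × (exposed cases) = 0.71672 × 587 ≈ 420.71.

about 421 cases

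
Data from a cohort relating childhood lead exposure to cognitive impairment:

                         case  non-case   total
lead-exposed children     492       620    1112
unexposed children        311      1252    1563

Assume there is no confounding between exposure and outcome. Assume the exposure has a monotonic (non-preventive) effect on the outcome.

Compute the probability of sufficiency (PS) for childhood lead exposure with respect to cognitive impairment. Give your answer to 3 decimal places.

PS ≈ 0.304

p₁ = P(outcome | exposed) = 492/1112 = 0.44245
p₀ = P(outcome | unexposed) = 311/1563 = 0.19898
Under exogeneity and monotonicity, PS = (p₁ − p₀)/(1 − p₀).
PS = (0.44245 − 0.19898) / 0.80102 ≈ 0.3039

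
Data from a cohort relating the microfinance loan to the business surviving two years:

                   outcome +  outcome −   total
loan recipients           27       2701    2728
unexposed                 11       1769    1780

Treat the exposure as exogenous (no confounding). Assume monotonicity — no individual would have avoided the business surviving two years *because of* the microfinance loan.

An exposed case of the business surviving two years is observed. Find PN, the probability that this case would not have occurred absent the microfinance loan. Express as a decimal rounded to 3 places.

p₁ = P(outcome | exposed) = 27/2728 = 0.0098974
p₀ = P(outcome | unexposed) = 11/1780 = 0.0061798
Under exogeneity and monotonicity, PN = (p₁ − p₀)/p₁.
PN = (0.0098974 − 0.0061798) / 0.0098974 ≈ 0.3756

PN ≈ 0.376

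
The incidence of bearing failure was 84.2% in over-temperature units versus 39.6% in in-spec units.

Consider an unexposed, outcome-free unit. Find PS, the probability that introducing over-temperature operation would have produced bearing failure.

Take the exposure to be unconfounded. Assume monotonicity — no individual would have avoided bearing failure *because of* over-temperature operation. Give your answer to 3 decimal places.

p₁ = 0.842, p₀ = 0.396.
Under exogeneity and monotonicity, PS = (p₁ − p₀) / (1 − p₀).
PS = (0.842 − 0.396) / (1 − 0.396) = 0.446 / 0.604 ≈ 0.7384

PS ≈ 0.738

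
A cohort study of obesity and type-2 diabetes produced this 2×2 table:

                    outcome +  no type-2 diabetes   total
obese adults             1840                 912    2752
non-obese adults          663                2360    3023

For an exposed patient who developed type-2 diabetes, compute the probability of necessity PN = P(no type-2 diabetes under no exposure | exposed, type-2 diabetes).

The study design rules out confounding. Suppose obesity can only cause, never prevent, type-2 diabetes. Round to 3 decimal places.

PN ≈ 0.672

p₁ = P(outcome | exposed) = 1840/2752 = 0.6686
p₀ = P(outcome | unexposed) = 663/3023 = 0.21932
Under exogeneity and monotonicity, PN = (p₁ − p₀) / p₁.
PN = (0.6686 − 0.21932) / 0.6686 = 0.44929 / 0.6686 ≈ 0.6720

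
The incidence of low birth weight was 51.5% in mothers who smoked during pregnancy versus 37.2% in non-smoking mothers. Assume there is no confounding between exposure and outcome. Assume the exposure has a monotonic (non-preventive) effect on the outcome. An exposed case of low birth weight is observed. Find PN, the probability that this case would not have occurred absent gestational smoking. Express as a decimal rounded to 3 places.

p₁ = 0.515, p₀ = 0.372.
Under exogeneity and monotonicity, PN = (p₁ − p₀) / p₁.
PN = (0.515 − 0.372) / 0.515 = 0.143 / 0.515 ≈ 0.2777

PN ≈ 0.278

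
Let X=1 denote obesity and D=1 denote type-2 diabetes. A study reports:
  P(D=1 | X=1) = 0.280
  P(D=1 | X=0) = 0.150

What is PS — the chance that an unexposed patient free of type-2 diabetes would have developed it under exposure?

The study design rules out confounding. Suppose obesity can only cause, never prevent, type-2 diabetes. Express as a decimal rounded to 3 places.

PS ≈ 0.153

Let p₁ = 0.28, p₀ = 0.15.
Under exogeneity and monotonicity, PS = (p₁ − p₀) / (1 − p₀).
PS = (0.28 − 0.15) / (1 − 0.15) = 0.13 / 0.85 ≈ 0.1529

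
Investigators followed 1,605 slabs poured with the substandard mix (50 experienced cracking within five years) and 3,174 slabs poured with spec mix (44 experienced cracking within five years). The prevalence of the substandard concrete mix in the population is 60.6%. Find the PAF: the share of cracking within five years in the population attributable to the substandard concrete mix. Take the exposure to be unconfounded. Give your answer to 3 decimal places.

p₁ = P(outcome | exposed) = 50/1605 = 0.031153
p₀ = P(outcome | unexposed) = 44/3174 = 0.013863
Overall risk P(Y=1) = π·p₁ + (1−π)·p₀ = 0.606×0.031153 + 0.394×0.013863 = 0.02434.
Under exogeneity, PAF = [P(Y=1) − p₀] / P(Y=1).
PAF = (0.02434 − 0.013863) / 0.02434 ≈ 0.4305

PAF ≈ 0.430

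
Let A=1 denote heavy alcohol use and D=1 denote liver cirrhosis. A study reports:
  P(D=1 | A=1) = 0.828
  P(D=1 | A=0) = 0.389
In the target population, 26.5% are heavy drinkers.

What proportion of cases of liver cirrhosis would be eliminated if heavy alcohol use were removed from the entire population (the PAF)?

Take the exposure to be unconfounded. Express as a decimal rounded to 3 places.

Let p₁ = 0.828, p₀ = 0.389.
Overall risk P(Y=1) = π·p₁ + (1−π)·p₀ = 0.265×0.828 + 0.735×0.389 = 0.50534.
Under exogeneity, PAF = [P(Y=1) − p₀] / P(Y=1).
PAF = (0.50534 − 0.389) / 0.50534 ≈ 0.2302

PAF ≈ 0.230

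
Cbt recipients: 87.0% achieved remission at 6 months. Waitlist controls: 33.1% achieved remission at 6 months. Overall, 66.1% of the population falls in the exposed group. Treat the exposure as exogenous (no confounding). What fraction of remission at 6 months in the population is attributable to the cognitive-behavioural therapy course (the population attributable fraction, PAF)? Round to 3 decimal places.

PAF ≈ 0.518

p₁ = 0.87, p₀ = 0.331.
Overall risk P(Y=1) = π·p₁ + (1−π)·p₀ = 0.661×0.87 + 0.339×0.331 = 0.68728.
Under exogeneity, PAF = [P(Y=1) − p₀] / P(Y=1).
PAF = (0.68728 − 0.331) / 0.68728 ≈ 0.5184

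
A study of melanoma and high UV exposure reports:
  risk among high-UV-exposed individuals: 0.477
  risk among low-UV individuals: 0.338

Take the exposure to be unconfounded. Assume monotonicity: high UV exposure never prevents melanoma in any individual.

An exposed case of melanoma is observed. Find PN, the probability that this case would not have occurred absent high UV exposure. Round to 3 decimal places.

PN ≈ 0.291

Let p₁ = 0.477, p₀ = 0.338.
Under exogeneity and monotonicity, PN = (p₁ − p₀) / p₁.
PN = (0.477 − 0.338) / 0.477 = 0.139 / 0.477 ≈ 0.2914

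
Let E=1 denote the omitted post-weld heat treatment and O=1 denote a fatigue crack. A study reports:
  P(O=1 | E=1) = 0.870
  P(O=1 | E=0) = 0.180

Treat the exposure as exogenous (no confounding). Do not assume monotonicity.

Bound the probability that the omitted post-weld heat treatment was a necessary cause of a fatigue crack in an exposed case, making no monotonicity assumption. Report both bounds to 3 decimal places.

Let p₁ = 0.87, p₀ = 0.18.
Under exogeneity alone the bounds on PN are max{0,(p₁−p₀)/p₁} ≤ PN ≤ min{1,(1−p₀)/p₁}.
  lower = (p₁ − p₀)/p₁ = 0.69 / 0.87 ≈ 0.7931
  upper = min{1, (1 − p₀)/p₁} = 0.82 / 0.87 ≈ 0.9425

0.793 ≤ PN ≤ 0.943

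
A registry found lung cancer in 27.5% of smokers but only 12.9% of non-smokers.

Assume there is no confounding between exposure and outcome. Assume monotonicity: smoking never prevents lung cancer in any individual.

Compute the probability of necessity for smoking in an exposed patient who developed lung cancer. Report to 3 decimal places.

p₁ = 0.275, p₀ = 0.129.
Under exogeneity and monotonicity, PN = (p₁ − p₀) / p₁.
PN = (0.275 − 0.129) / 0.275 = 0.146 / 0.275 ≈ 0.5309

PN ≈ 0.531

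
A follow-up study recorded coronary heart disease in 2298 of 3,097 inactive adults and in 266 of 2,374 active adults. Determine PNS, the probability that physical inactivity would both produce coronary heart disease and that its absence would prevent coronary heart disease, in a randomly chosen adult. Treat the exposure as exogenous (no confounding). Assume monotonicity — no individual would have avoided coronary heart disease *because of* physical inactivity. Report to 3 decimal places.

p₁ = P(outcome | exposed) = 2298/3097 = 0.74201
p₀ = P(outcome | unexposed) = 266/2374 = 0.11205
Under exogeneity and monotonicity, PNS = p₁ − p₀.
PNS = 0.74201 − 0.11205 = 0.62996

PNS ≈ 0.630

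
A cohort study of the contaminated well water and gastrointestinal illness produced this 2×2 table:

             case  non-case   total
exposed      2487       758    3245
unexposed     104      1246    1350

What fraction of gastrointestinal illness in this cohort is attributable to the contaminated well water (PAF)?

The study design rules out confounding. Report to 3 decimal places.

p₁ = P(outcome | exposed) = 2487/3245 = 0.76641
p₀ = P(outcome | unexposed) = 104/1350 = 0.077037
Exposure prevalence π = 3245/4595 = 0.7062; overall risk P(Y=1) = 0.56387.
Under exogeneity, PAF = [P(Y=1) − p₀]/P(Y=1).
PAF = (0.56387 − 0.077037) / 0.56387 ≈ 0.8634

PAF ≈ 0.863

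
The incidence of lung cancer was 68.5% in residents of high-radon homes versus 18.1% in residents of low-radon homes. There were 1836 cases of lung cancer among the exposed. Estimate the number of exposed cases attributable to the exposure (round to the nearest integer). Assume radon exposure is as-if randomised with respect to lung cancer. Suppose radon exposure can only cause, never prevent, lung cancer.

about 1351 cases

p₁ = 0.685, p₀ = 0.181.
PN = (p₁ − p₀)/p₁ = (0.685 − 0.181) / 0.685 ≈ 0.73577.
Attributable cases ≈ PN × (exposed cases) = 0.73577 × 1836 ≈ 1350.87.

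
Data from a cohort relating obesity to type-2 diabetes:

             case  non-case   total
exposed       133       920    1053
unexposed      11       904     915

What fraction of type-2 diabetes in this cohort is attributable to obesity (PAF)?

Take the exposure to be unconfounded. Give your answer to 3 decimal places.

PAF ≈ 0.836

p₁ = P(outcome | exposed) = 133/1053 = 0.12631
p₀ = P(outcome | unexposed) = 11/915 = 0.012022
Exposure prevalence π = 1053/1968 = 0.53506; overall risk P(Y=1) = 0.073171.
Under exogeneity, PAF = [P(Y=1) − p₀]/P(Y=1).
PAF = (0.073171 − 0.012022) / 0.073171 ≈ 0.8357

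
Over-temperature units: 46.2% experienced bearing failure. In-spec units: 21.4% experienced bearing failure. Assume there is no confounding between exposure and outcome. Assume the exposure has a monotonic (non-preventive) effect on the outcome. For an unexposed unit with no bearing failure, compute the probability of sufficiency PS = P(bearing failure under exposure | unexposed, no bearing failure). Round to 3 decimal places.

PS ≈ 0.316

p₁ = 0.462, p₀ = 0.214.
Under exogeneity and monotonicity, PS = (p₁ − p₀) / (1 − p₀).
PS = (0.462 − 0.214) / (1 − 0.214) = 0.248 / 0.786 ≈ 0.3155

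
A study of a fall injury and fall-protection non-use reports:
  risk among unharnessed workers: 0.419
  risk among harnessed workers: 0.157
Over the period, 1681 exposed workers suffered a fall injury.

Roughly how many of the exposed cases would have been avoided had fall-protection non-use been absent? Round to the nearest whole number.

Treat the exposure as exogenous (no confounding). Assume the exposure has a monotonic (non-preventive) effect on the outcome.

Let p₁ = 0.419, p₀ = 0.157.
PN = (p₁ − p₀)/p₁ = (0.419 − 0.157) / 0.419 ≈ 0.62530.
Attributable cases ≈ PN × (exposed cases) = 0.62530 × 1681 ≈ 1051.13.

about 1051 cases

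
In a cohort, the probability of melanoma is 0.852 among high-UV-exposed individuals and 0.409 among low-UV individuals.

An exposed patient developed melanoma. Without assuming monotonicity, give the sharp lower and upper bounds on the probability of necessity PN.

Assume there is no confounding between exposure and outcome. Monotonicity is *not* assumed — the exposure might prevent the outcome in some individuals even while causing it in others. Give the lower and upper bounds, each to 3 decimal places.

0.520 ≤ PN ≤ 0.694

Let p₁ = 0.852, p₀ = 0.409.
Under exogeneity alone the bounds on PN are max{0,(p₁−p₀)/p₁} ≤ PN ≤ min{1,(1−p₀)/p₁}.
  lower = (p₁ − p₀)/p₁ = 0.443 / 0.852 ≈ 0.5200
  upper = min{1, (1 − p₀)/p₁} = 0.591 / 0.852 ≈ 0.6937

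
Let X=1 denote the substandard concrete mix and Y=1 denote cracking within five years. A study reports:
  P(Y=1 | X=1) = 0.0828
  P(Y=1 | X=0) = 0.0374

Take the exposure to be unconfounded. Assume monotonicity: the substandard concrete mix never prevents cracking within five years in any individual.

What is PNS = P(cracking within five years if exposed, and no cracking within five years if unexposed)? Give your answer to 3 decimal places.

PNS ≈ 0.045

Let p₁ = 0.0828, p₀ = 0.0374.
Under exogeneity and monotonicity, PNS = p₁ − p₀.
PNS = 0.0828 − 0.0374 = 0.0454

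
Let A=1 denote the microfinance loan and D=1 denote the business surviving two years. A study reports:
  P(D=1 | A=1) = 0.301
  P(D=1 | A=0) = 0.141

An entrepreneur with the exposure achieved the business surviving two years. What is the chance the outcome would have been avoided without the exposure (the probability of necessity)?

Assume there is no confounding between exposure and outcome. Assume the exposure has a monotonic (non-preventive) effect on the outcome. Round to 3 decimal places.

PN ≈ 0.532

Let p₁ = 0.301, p₀ = 0.141.
Under exogeneity and monotonicity, PN = (p₁ − p₀) / p₁.
PN = (0.301 − 0.141) / 0.301 = 0.16 / 0.301 ≈ 0.5316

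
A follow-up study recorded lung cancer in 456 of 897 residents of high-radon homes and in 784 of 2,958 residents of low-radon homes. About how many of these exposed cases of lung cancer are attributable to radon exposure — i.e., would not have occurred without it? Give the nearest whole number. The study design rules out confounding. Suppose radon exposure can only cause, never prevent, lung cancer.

about 218 cases

p₁ = P(outcome | exposed) = 456/897 = 0.50836
p₀ = P(outcome | unexposed) = 784/2958 = 0.26504
PN = (p₁ − p₀)/p₁ = (0.50836 − 0.26504) / 0.50836 ≈ 0.47863.
Attributable cases ≈ PN × (exposed cases) = 0.47863 × 456 ≈ 218.26.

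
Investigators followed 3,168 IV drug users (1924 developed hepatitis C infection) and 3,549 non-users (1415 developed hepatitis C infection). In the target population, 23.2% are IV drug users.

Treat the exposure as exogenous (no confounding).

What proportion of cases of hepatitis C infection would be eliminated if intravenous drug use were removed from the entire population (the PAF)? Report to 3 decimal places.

PAF ≈ 0.108

p₁ = P(outcome | exposed) = 1924/3168 = 0.60732
p₀ = P(outcome | unexposed) = 1415/3549 = 0.3987
Overall risk P(Y=1) = π·p₁ + (1−π)·p₀ = 0.232×0.60732 + 0.768×0.3987 = 0.4471.
Under exogeneity, PAF = [P(Y=1) − p₀] / P(Y=1).
PAF = (0.4471 − 0.3987) / 0.4471 ≈ 0.1083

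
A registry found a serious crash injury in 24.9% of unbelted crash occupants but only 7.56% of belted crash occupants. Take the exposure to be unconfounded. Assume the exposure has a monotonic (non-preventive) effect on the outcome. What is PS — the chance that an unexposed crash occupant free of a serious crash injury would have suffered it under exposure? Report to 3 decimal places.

p₁ = 0.249, p₀ = 0.0756.
Under exogeneity and monotonicity, PS = (p₁ − p₀) / (1 − p₀).
PS = (0.249 − 0.0756) / (1 − 0.0756) = 0.1734 / 0.9244 ≈ 0.1876

PS ≈ 0.188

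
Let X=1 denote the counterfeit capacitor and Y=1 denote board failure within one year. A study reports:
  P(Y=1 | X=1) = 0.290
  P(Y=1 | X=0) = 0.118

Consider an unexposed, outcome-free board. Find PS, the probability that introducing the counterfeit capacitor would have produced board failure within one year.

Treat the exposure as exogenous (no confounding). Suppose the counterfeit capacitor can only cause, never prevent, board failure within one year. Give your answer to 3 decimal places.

Let p₁ = 0.29, p₀ = 0.118.
Under exogeneity and monotonicity, PS = (p₁ − p₀) / (1 − p₀).
PS = (0.29 − 0.118) / (1 − 0.118) = 0.172 / 0.882 ≈ 0.1950

PS ≈ 0.195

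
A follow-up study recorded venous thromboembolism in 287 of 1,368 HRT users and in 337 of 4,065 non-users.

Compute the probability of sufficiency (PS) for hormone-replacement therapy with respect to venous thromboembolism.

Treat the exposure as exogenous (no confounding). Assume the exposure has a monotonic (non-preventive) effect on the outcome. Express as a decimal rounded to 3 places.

p₁ = P(outcome | exposed) = 287/1368 = 0.2098
p₀ = P(outcome | unexposed) = 337/4065 = 0.082903
Under exogeneity and monotonicity, PS = (p₁ − p₀) / (1 − p₀).
PS = (0.2098 − 0.082903) / (1 − 0.082903) = 0.12689 / 0.9171 ≈ 0.1384

PS ≈ 0.138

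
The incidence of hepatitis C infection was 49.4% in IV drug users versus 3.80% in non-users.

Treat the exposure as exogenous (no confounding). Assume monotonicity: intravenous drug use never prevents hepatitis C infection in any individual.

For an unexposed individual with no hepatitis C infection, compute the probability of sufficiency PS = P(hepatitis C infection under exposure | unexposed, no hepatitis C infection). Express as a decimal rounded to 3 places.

p₁ = 0.494, p₀ = 0.038.
Under exogeneity and monotonicity, PS = (p₁ − p₀) / (1 − p₀).
PS = (0.494 − 0.038) / (1 − 0.038) = 0.456 / 0.962 ≈ 0.4740

PS ≈ 0.474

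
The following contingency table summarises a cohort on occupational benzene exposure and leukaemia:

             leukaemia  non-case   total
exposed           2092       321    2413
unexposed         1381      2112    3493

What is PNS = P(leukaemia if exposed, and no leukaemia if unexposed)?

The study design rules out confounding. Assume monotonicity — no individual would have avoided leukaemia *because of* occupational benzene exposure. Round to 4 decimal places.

p₁ = P(outcome | exposed) = 2092/2413 = 0.86697
p₀ = P(outcome | unexposed) = 1381/3493 = 0.39536
Under exogeneity and monotonicity, PNS = p₁ − p₀.
PNS = 0.86697 − 0.39536 = 0.47161

PNS ≈ 0.4716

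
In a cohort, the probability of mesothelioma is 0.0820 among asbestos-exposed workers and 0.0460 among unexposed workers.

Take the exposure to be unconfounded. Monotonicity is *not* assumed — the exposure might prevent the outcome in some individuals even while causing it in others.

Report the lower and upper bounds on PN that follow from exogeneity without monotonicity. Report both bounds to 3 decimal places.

Let p₁ = 0.082, p₀ = 0.046.
Under exogeneity alone the bounds on PN are max{0,(p₁−p₀)/p₁} ≤ PN ≤ min{1,(1−p₀)/p₁}.
  lower = (p₁ − p₀)/p₁ = 0.036 / 0.082 ≈ 0.4390
  upper = min{1, (1 − p₀)/p₁} = 0.954 / 0.082 ≈ 11.6341 → capped at 1

0.439 ≤ PN ≤ 1.000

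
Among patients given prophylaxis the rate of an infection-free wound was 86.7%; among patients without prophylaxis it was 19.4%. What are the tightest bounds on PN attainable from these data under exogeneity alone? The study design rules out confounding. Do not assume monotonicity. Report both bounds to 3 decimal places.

p₁ = 0.867, p₀ = 0.194.
Under exogeneity alone the bounds on PN are max{0,(p₁−p₀)/p₁} ≤ PN ≤ min{1,(1−p₀)/p₁}.
  lower = (p₁ − p₀)/p₁ = 0.673 / 0.867 ≈ 0.7762
  upper = min{1, (1 − p₀)/p₁} = 0.806 / 0.867 ≈ 0.9296

0.776 ≤ PN ≤ 0.930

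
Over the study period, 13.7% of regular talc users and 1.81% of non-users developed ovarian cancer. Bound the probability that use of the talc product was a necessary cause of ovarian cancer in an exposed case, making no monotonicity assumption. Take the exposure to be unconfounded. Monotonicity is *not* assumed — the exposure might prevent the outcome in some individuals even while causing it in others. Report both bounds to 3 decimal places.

p₁ = 0.137, p₀ = 0.0181.
Under exogeneity alone the bounds on PN are max{0,(p₁−p₀)/p₁} ≤ PN ≤ min{1,(1−p₀)/p₁}.
  lower = (p₁ − p₀)/p₁ = 0.1189 / 0.137 ≈ 0.8679
  upper = min{1, (1 − p₀)/p₁} = 0.9819 / 0.137 ≈ 7.1672 → capped at 1

0.868 ≤ PN ≤ 1.000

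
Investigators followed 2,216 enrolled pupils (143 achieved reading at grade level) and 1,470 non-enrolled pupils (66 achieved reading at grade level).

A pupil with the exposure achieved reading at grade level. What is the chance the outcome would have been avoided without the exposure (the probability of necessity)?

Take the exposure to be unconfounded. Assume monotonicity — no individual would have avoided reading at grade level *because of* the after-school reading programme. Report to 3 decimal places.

PN ≈ 0.304

p₁ = P(outcome | exposed) = 143/2216 = 0.064531
p₀ = P(outcome | unexposed) = 66/1470 = 0.044898
Under exogeneity and monotonicity, PN = (p₁ − p₀) / p₁.
PN = (0.064531 − 0.044898) / 0.064531 = 0.019633 / 0.064531 ≈ 0.3042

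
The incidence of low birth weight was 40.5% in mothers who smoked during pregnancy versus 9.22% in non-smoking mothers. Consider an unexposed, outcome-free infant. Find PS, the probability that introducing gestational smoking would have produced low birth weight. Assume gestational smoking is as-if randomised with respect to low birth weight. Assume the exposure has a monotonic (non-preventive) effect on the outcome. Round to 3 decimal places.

PS ≈ 0.345

p₁ = 0.405, p₀ = 0.0922.
Under exogeneity and monotonicity, PS = (p₁ − p₀) / (1 − p₀).
PS = (0.405 − 0.0922) / (1 − 0.0922) = 0.3128 / 0.9078 ≈ 0.3446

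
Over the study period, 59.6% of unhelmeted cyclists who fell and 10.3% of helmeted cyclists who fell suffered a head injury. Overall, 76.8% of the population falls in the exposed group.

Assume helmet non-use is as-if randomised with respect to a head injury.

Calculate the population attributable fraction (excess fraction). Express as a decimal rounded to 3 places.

PAF ≈ 0.786

p₁ = 0.596, p₀ = 0.103.
Overall risk P(Y=1) = π·p₁ + (1−π)·p₀ = 0.768×0.596 + 0.232×0.103 = 0.48162.
Under exogeneity, PAF = [P(Y=1) − p₀] / P(Y=1).
PAF = (0.48162 − 0.103) / 0.48162 ≈ 0.7861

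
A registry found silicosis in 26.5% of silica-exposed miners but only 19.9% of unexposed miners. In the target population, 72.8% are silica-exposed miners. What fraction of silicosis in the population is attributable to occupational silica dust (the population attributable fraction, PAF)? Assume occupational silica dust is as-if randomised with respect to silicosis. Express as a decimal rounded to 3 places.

PAF ≈ 0.194

p₁ = 0.265, p₀ = 0.199.
Overall risk P(Y=1) = π·p₁ + (1−π)·p₀ = 0.728×0.265 + 0.272×0.199 = 0.24705.
Under exogeneity, PAF = [P(Y=1) − p₀] / P(Y=1).
PAF = (0.24705 − 0.199) / 0.24705 ≈ 0.1945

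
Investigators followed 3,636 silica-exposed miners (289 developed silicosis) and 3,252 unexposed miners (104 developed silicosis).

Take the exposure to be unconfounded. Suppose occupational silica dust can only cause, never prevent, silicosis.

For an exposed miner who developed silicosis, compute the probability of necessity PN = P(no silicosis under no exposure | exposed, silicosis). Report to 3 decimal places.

PN ≈ 0.598

p₁ = P(outcome | exposed) = 289/3636 = 0.079483
p₀ = P(outcome | unexposed) = 104/3252 = 0.03198
Under exogeneity and monotonicity, PN = (p₁ − p₀) / p₁.
PN = (0.079483 − 0.03198) / 0.079483 = 0.047503 / 0.079483 ≈ 0.5976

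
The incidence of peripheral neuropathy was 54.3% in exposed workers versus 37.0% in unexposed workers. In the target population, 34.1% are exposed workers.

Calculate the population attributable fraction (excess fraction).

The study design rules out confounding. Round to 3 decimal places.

PAF ≈ 0.138

p₁ = 0.543, p₀ = 0.37.
Overall risk P(Y=1) = π·p₁ + (1−π)·p₀ = 0.341×0.543 + 0.659×0.37 = 0.42899.
Under exogeneity, PAF = [P(Y=1) − p₀] / P(Y=1).
PAF = (0.42899 − 0.37) / 0.42899 ≈ 0.1375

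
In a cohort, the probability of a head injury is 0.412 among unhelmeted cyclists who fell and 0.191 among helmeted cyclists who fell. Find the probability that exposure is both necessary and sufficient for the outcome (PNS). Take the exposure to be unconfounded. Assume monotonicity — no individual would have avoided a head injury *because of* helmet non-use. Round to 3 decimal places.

PNS ≈ 0.221

Let p₁ = 0.412, p₀ = 0.191.
Under exogeneity and monotonicity, PNS = p₁ − p₀.
PNS = 0.412 − 0.191 = 0.221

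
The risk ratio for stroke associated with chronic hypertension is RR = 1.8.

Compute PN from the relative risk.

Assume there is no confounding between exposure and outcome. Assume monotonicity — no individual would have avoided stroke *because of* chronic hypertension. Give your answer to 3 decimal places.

Under exogeneity and monotonicity, PN = (RR − 1) / RR = 1 − 1/RR.
PN = (1.8 − 1) / 1.8 = 0.8 / 1.8 ≈ 0.4444

PN ≈ 0.444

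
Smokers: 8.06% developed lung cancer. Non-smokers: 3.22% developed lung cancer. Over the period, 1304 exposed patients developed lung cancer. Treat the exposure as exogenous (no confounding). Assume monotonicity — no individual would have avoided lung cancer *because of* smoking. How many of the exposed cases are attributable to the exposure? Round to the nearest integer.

about 783 cases

p₁ = 0.0806, p₀ = 0.0322.
PN = (p₁ − p₀)/p₁ = (0.0806 − 0.0322) / 0.0806 ≈ 0.60050.
Attributable cases ≈ PN × (exposed cases) = 0.60050 × 1304 ≈ 783.05.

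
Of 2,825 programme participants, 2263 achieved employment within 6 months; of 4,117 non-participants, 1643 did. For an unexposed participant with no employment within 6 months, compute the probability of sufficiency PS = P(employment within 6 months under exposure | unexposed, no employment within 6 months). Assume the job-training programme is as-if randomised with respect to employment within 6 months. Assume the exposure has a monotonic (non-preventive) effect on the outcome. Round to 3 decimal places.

p₁ = P(outcome | exposed) = 2263/2825 = 0.80106
p₀ = P(outcome | unexposed) = 1643/4117 = 0.39908
Under exogeneity and monotonicity, PS = (p₁ − p₀) / (1 − p₀).
PS = (0.80106 − 0.39908) / (1 − 0.39908) = 0.40198 / 0.60092 ≈ 0.6689

PS ≈ 0.669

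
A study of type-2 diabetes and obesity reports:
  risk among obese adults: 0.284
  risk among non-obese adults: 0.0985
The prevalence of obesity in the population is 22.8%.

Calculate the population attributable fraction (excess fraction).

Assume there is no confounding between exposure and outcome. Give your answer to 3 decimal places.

PAF ≈ 0.300

Let p₁ = 0.284, p₀ = 0.0985.
Overall risk P(Y=1) = π·p₁ + (1−π)·p₀ = 0.228×0.284 + 0.772×0.0985 = 0.14079.
Under exogeneity, PAF = [P(Y=1) − p₀] / P(Y=1).
PAF = (0.14079 − 0.0985) / 0.14079 ≈ 0.3004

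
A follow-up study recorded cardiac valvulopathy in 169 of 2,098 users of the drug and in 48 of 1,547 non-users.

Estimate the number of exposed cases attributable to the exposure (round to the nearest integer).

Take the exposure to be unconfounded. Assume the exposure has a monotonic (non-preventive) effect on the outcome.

about 104 cases

p₁ = P(outcome | exposed) = 169/2098 = 0.080553
p₀ = P(outcome | unexposed) = 48/1547 = 0.031028
PN = (p₁ − p₀)/p₁ = (0.080553 − 0.031028) / 0.080553 ≈ 0.61481.
Attributable cases ≈ PN × (exposed cases) = 0.61481 × 169 ≈ 103.90.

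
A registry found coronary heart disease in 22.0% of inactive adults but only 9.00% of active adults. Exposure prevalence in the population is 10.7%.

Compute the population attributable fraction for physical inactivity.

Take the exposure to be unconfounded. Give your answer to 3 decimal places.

p₁ = 0.22, p₀ = 0.09.
Overall risk P(Y=1) = π·p₁ + (1−π)·p₀ = 0.107×0.22 + 0.893×0.09 = 0.10391.
Under exogeneity, PAF = [P(Y=1) − p₀] / P(Y=1).
PAF = (0.10391 − 0.09) / 0.10391 ≈ 0.1339

PAF ≈ 0.134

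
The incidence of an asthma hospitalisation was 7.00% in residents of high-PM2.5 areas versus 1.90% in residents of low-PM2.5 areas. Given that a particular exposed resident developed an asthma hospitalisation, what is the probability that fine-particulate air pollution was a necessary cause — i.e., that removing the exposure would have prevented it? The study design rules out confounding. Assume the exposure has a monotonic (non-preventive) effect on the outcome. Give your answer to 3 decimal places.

p₁ = 0.07, p₀ = 0.019.
Under exogeneity and monotonicity, PN = (p₁ − p₀) / p₁.
PN = (0.07 − 0.019) / 0.07 = 0.051 / 0.07 ≈ 0.7286

PN ≈ 0.729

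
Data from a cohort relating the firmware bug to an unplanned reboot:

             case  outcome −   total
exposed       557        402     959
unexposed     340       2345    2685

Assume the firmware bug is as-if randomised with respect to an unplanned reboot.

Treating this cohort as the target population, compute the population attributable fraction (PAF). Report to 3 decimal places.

p₁ = P(outcome | exposed) = 557/959 = 0.58081
p₀ = P(outcome | unexposed) = 340/2685 = 0.12663
Exposure prevalence π = 959/3644 = 0.26317; overall risk P(Y=1) = 0.24616.
Under exogeneity, PAF = [P(Y=1) − p₀]/P(Y=1).
PAF = (0.24616 − 0.12663) / 0.24616 ≈ 0.4856

PAF ≈ 0.486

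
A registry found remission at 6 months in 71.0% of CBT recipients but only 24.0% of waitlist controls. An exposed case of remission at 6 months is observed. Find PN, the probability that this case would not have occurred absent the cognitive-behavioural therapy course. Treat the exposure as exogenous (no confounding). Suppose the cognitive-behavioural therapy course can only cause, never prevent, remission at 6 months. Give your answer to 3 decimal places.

PN ≈ 0.662

p₁ = 0.71, p₀ = 0.24.
Under exogeneity and monotonicity, PN = (p₁ − p₀) / p₁.
PN = (0.71 − 0.24) / 0.71 = 0.47 / 0.71 ≈ 0.6620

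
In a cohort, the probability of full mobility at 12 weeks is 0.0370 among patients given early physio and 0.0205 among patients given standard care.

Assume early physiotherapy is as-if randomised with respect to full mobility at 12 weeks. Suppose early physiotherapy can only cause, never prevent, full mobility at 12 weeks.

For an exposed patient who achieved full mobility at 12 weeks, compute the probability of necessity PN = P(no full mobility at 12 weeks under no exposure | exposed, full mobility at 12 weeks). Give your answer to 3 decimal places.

PN ≈ 0.446

Let p₁ = 0.037, p₀ = 0.0205.
Under exogeneity and monotonicity, PN = (p₁ − p₀) / p₁.
PN = (0.037 − 0.0205) / 0.037 = 0.0165 / 0.037 ≈ 0.4459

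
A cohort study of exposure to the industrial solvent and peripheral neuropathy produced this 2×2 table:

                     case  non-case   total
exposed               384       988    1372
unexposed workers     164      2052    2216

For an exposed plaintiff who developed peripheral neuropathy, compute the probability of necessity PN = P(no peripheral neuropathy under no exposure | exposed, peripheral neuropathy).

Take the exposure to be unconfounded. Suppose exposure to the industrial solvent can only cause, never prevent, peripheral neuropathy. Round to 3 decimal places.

PN ≈ 0.736

p₁ = P(outcome | exposed) = 384/1372 = 0.27988
p₀ = P(outcome | unexposed) = 164/2216 = 0.074007
Under exogeneity and monotonicity, PN = (p₁ − p₀) / p₁.
PN = (0.27988 − 0.074007) / 0.27988 = 0.20588 / 0.27988 ≈ 0.7356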